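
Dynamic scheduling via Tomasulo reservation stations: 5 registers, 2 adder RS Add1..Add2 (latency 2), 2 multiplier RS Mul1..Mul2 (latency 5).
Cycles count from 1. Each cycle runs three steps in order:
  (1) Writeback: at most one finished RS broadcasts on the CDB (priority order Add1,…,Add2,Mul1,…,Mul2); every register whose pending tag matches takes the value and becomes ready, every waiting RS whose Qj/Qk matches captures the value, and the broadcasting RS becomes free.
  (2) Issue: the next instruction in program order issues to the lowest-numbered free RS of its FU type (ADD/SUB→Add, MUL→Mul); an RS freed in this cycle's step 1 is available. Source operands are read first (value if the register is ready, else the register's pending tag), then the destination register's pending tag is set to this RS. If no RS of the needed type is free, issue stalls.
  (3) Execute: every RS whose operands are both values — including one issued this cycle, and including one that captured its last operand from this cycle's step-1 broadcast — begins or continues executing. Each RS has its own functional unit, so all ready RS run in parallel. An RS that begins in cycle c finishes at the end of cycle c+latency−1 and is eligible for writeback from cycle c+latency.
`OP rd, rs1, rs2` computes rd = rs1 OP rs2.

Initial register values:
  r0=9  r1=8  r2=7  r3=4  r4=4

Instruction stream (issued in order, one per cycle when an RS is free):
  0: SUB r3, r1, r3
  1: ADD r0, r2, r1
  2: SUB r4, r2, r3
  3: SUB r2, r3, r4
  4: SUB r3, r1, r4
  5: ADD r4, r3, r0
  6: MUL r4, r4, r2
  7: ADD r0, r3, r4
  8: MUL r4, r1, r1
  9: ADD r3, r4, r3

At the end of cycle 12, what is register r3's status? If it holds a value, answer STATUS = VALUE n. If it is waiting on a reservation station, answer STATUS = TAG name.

STATUS = TAG Add2

c1: issue SUB r3<-Add1 | r0:9,r1:8,r2:7,r3:Add1,r4:4
c2: issue ADD r0<-Add2 | r0:Add2,r1:8,r2:7,r3:Add1,r4:4
c3: CDB Add1=4; issue SUB r4<-Add1 | r0:Add2,r1:8,r2:7,r3:4,r4:Add1
c4: CDB Add2=15; issue SUB r2<-Add2 | r0:15,r1:8,r2:Add2,r3:4,r4:Add1
c5: CDB Add1=3; issue SUB r3<-Add1 | r0:15,r1:8,r2:Add2,r3:Add1,r4:3
c6: stall | r0:15,r1:8,r2:Add2,r3:Add1,r4:3
c7: CDB Add1=5; issue ADD r4<-Add1 | r0:15,r1:8,r2:Add2,r3:5,r4:Add1
c8: CDB Add2=1; issue MUL r4<-Mul1 | r0:15,r1:8,r2:1,r3:5,r4:Mul1
c9: CDB Add1=20; issue ADD r0<-Add1 | r0:Add1,r1:8,r2:1,r3:5,r4:Mul1
c10: issue MUL r4<-Mul2 | r0:Add1,r1:8,r2:1,r3:5,r4:Mul2
c11: issue ADD r3<-Add2 | r0:Add1,r1:8,r2:1,r3:Add2,r4:Mul2
c12: - | r0:Add1,r1:8,r2:1,r3:Add2,r4:Mul2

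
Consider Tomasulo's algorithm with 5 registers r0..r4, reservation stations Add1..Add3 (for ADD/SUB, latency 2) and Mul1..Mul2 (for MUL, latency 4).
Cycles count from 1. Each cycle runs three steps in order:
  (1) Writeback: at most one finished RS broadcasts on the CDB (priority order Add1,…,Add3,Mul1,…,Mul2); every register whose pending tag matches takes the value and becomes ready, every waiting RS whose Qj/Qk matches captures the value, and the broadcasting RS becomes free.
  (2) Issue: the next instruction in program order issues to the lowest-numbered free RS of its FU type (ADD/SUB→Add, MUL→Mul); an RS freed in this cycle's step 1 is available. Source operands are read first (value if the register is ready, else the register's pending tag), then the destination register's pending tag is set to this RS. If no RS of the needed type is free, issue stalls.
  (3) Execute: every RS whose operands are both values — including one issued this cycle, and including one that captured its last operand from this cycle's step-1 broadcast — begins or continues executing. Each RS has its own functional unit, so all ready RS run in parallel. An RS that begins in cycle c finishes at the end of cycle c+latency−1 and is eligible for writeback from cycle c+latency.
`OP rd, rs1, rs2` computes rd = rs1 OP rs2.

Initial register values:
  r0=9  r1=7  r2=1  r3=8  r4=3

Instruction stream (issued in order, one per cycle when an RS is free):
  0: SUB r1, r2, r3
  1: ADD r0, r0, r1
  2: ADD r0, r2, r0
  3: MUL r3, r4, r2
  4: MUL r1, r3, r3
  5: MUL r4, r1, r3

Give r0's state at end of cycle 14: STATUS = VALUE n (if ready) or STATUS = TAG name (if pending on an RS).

  c1: issue SUB r1<-Add1  regs: r0:9,r1:Add1,r2:1,r3:8,r4:3
  c2: issue ADD r0<-Add2  regs: r0:Add2,r1:Add1,r2:1,r3:8,r4:3
  c3: CDB Add1=-7; issue ADD r0<-Add1  regs: r0:Add1,r1:-7,r2:1,r3:8,r4:3
  c4: issue MUL r3<-Mul1  regs: r0:Add1,r1:-7,r2:1,r3:Mul1,r4:3
  c5: CDB Add2=2; issue MUL r1<-Mul2  regs: r0:Add1,r1:Mul2,r2:1,r3:Mul1,r4:3
  c6: stall  regs: r0:Add1,r1:Mul2,r2:1,r3:Mul1,r4:3
  c7: CDB Add1=3; stall  regs: r0:3,r1:Mul2,r2:1,r3:Mul1,r4:3
  c8: CDB Mul1=3; issue MUL r4<-Mul1  regs: r0:3,r1:Mul2,r2:1,r3:3,r4:Mul1
  c9: -  regs: r0:3,r1:Mul2,r2:1,r3:3,r4:Mul1
  c10: -  regs: r0:3,r1:Mul2,r2:1,r3:3,r4:Mul1
  c11: -  regs: r0:3,r1:Mul2,r2:1,r3:3,r4:Mul1
  c12: CDB Mul2=9  regs: r0:3,r1:9,r2:1,r3:3,r4:Mul1
  c13: -  regs: r0:3,r1:9,r2:1,r3:3,r4:Mul1
  c14: -  regs: r0:3,r1:9,r2:1,r3:3,r4:Mul1

STATUS = VALUE 3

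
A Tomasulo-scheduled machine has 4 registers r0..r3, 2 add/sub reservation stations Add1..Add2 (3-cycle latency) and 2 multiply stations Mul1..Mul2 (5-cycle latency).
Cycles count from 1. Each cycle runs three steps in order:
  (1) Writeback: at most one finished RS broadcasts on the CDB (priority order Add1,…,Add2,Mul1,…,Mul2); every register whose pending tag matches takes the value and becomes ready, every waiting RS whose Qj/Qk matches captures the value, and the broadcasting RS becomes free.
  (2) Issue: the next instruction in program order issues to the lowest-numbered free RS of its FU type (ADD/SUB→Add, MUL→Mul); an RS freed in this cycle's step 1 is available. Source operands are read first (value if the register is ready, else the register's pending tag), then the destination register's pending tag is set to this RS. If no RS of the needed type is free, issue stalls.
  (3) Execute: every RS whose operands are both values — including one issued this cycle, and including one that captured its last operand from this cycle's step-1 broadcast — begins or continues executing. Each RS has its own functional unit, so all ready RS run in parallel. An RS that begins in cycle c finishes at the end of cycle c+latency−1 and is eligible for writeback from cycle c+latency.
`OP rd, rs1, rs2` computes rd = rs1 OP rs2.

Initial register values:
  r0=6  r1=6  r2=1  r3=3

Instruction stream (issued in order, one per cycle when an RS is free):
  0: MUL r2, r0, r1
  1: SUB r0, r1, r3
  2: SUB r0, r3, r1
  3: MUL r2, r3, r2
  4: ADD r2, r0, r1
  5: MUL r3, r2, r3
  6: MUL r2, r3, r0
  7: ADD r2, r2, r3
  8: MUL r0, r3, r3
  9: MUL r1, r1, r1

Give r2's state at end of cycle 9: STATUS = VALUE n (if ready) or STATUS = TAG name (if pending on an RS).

cycle 1: issue MUL r2<-Mul1 // r0:6,r1:6,r2:Mul1,r3:3
cycle 2: issue SUB r0<-Add1 // r0:Add1,r1:6,r2:Mul1,r3:3
cycle 3: issue SUB r0<-Add2 // r0:Add2,r1:6,r2:Mul1,r3:3
cycle 4: issue MUL r2<-Mul2 // r0:Add2,r1:6,r2:Mul2,r3:3
cycle 5: CDB Add1=3; issue ADD r2<-Add1 // r0:Add2,r1:6,r2:Add1,r3:3
cycle 6: CDB Add2=-3; stall // r0:-3,r1:6,r2:Add1,r3:3
cycle 7: CDB Mul1=36; issue MUL r3<-Mul1 // r0:-3,r1:6,r2:Add1,r3:Mul1
cycle 8: stall // r0:-3,r1:6,r2:Add1,r3:Mul1
cycle 9: CDB Add1=3; stall // r0:-3,r1:6,r2:3,r3:Mul1

STATUS = VALUE 3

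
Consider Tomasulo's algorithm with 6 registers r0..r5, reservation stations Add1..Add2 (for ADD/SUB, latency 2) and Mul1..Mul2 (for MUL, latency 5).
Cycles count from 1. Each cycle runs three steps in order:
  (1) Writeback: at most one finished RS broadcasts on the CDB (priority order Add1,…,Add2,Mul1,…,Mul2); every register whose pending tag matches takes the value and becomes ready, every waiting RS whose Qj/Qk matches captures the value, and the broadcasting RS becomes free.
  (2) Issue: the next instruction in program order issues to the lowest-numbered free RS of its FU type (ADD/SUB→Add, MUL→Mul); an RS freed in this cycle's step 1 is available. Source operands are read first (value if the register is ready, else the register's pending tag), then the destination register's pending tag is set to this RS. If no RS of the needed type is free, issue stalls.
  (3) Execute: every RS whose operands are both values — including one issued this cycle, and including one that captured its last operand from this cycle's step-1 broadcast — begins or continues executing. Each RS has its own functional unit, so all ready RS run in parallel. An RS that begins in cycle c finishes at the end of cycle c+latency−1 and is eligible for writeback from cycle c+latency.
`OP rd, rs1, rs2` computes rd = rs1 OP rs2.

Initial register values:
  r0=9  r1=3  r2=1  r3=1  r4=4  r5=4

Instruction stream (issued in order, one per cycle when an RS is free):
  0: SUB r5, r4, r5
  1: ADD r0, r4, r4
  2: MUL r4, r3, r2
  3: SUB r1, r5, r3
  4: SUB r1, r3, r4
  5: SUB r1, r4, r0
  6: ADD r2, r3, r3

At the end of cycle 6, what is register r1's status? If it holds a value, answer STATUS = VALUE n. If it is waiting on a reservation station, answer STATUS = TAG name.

STATUS = TAG Add1

c1: issue SUB r5<-Add1 | r0:9,r1:3,r2:1,r3:1,r4:4,r5:Add1
c2: issue ADD r0<-Add2 | r0:Add2,r1:3,r2:1,r3:1,r4:4,r5:Add1
c3: CDB Add1=0; issue MUL r4<-Mul1 | r0:Add2,r1:3,r2:1,r3:1,r4:Mul1,r5:0
c4: CDB Add2=8; issue SUB r1<-Add1 | r0:8,r1:Add1,r2:1,r3:1,r4:Mul1,r5:0
c5: issue SUB r1<-Add2 | r0:8,r1:Add2,r2:1,r3:1,r4:Mul1,r5:0
c6: CDB Add1=-1; issue SUB r1<-Add1 | r0:8,r1:Add1,r2:1,r3:1,r4:Mul1,r5:0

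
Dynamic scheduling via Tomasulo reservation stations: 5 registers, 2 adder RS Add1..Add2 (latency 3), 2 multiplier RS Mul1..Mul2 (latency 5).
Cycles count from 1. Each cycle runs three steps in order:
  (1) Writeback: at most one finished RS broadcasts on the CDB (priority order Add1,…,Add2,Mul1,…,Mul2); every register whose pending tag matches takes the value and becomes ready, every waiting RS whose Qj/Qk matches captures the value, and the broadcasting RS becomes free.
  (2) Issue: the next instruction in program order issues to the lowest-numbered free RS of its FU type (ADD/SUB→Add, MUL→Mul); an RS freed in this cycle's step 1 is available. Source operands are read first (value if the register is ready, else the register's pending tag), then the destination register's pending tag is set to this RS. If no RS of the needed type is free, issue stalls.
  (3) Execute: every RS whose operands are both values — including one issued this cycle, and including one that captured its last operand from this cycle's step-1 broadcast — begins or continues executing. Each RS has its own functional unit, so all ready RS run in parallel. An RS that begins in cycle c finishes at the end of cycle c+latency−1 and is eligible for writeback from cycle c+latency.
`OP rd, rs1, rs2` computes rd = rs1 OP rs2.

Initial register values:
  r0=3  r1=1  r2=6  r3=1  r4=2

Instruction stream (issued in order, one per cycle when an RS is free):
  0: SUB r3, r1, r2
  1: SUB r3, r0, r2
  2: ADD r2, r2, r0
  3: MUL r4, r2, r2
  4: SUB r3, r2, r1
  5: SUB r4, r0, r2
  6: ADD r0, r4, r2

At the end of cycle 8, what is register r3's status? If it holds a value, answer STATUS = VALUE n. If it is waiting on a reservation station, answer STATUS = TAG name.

STATUS = TAG Add2

c1: issue SUB r3<-Add1 | r0:3,r1:1,r2:6,r3:Add1,r4:2
c2: issue SUB r3<-Add2 | r0:3,r1:1,r2:6,r3:Add2,r4:2
c3: stall | r0:3,r1:1,r2:6,r3:Add2,r4:2
c4: CDB Add1=-5; issue ADD r2<-Add1 | r0:3,r1:1,r2:Add1,r3:Add2,r4:2
c5: CDB Add2=-3; issue MUL r4<-Mul1 | r0:3,r1:1,r2:Add1,r3:-3,r4:Mul1
c6: issue SUB r3<-Add2 | r0:3,r1:1,r2:Add1,r3:Add2,r4:Mul1
c7: CDB Add1=9; issue SUB r4<-Add1 | r0:3,r1:1,r2:9,r3:Add2,r4:Add1
c8: stall | r0:3,r1:1,r2:9,r3:Add2,r4:Add1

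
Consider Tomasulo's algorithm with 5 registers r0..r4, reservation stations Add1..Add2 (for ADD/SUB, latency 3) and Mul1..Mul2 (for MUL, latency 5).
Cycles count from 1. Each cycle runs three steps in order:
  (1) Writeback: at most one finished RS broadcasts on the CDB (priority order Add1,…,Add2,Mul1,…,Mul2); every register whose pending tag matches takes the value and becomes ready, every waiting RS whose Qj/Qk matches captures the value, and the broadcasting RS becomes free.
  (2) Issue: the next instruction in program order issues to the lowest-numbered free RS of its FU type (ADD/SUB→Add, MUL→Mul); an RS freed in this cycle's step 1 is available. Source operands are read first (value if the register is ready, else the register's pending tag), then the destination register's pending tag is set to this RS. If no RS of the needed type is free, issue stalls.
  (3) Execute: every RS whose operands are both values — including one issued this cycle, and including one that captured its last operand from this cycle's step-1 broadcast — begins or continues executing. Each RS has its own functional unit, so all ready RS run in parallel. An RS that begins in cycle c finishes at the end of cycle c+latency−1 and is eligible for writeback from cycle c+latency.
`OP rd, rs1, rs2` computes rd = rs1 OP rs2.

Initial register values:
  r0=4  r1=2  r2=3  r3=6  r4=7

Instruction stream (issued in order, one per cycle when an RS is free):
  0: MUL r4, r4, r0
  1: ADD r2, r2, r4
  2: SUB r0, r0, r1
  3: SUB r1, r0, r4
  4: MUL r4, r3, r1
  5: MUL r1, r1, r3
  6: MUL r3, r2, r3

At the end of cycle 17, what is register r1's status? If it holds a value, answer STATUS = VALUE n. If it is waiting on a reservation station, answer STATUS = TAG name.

cycle 1: issue MUL r4<-Mul1 // r0:4,r1:2,r2:3,r3:6,r4:Mul1
cycle 2: issue ADD r2<-Add1 // r0:4,r1:2,r2:Add1,r3:6,r4:Mul1
cycle 3: issue SUB r0<-Add2 // r0:Add2,r1:2,r2:Add1,r3:6,r4:Mul1
cycle 4: stall // r0:Add2,r1:2,r2:Add1,r3:6,r4:Mul1
cycle 5: stall // r0:Add2,r1:2,r2:Add1,r3:6,r4:Mul1
cycle 6: CDB Add2=2; issue SUB r1<-Add2 // r0:2,r1:Add2,r2:Add1,r3:6,r4:Mul1
cycle 7: CDB Mul1=28; issue MUL r4<-Mul1 // r0:2,r1:Add2,r2:Add1,r3:6,r4:Mul1
cycle 8: issue MUL r1<-Mul2 // r0:2,r1:Mul2,r2:Add1,r3:6,r4:Mul1
cycle 9: stall // r0:2,r1:Mul2,r2:Add1,r3:6,r4:Mul1
cycle 10: CDB Add1=31; stall // r0:2,r1:Mul2,r2:31,r3:6,r4:Mul1
cycle 11: CDB Add2=-26; stall // r0:2,r1:Mul2,r2:31,r3:6,r4:Mul1
cycle 12: stall // r0:2,r1:Mul2,r2:31,r3:6,r4:Mul1
cycle 13: stall // r0:2,r1:Mul2,r2:31,r3:6,r4:Mul1
cycle 14: stall // r0:2,r1:Mul2,r2:31,r3:6,r4:Mul1
cycle 15: stall // r0:2,r1:Mul2,r2:31,r3:6,r4:Mul1
cycle 16: CDB Mul1=-156; issue MUL r3<-Mul1 // r0:2,r1:Mul2,r2:31,r3:Mul1,r4:-156
cycle 17: CDB Mul2=-156 // r0:2,r1:-156,r2:31,r3:Mul1,r4:-156

STATUS = VALUE -156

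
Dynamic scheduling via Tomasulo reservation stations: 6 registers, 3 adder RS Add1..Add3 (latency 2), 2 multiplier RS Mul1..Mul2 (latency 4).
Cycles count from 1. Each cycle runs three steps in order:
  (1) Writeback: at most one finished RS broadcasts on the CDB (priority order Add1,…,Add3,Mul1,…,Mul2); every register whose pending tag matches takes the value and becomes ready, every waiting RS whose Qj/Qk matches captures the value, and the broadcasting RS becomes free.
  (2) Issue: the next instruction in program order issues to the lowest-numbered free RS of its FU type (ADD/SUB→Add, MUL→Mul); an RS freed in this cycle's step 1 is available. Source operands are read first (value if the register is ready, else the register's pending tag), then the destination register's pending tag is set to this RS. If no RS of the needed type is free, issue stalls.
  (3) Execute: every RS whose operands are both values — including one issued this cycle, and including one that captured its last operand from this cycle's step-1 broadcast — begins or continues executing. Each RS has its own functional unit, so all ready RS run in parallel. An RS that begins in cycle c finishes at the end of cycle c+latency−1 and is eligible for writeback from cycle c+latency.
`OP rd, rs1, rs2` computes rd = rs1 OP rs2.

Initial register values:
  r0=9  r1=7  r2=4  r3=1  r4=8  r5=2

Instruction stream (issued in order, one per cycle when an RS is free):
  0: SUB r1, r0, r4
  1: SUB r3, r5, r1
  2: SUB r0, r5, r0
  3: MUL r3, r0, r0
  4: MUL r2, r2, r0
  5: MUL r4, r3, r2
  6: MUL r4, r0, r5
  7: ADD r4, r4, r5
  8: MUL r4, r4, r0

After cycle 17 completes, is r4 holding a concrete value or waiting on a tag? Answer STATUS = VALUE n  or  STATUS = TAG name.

  c1: issue SUB r1<-Add1  regs: r0:9,r1:Add1,r2:4,r3:1,r4:8,r5:2
  c2: issue SUB r3<-Add2  regs: r0:9,r1:Add1,r2:4,r3:Add2,r4:8,r5:2
  c3: CDB Add1=1; issue SUB r0<-Add1  regs: r0:Add1,r1:1,r2:4,r3:Add2,r4:8,r5:2
  c4: issue MUL r3<-Mul1  regs: r0:Add1,r1:1,r2:4,r3:Mul1,r4:8,r5:2
  c5: CDB Add1=-7; issue MUL r2<-Mul2  regs: r0:-7,r1:1,r2:Mul2,r3:Mul1,r4:8,r5:2
  c6: CDB Add2=1; stall  regs: r0:-7,r1:1,r2:Mul2,r3:Mul1,r4:8,r5:2
  c7: stall  regs: r0:-7,r1:1,r2:Mul2,r3:Mul1,r4:8,r5:2
  c8: stall  regs: r0:-7,r1:1,r2:Mul2,r3:Mul1,r4:8,r5:2
  c9: CDB Mul1=49; issue MUL r4<-Mul1  regs: r0:-7,r1:1,r2:Mul2,r3:49,r4:Mul1,r5:2
  c10: CDB Mul2=-28; issue MUL r4<-Mul2  regs: r0:-7,r1:1,r2:-28,r3:49,r4:Mul2,r5:2
  c11: issue ADD r4<-Add1  regs: r0:-7,r1:1,r2:-28,r3:49,r4:Add1,r5:2
  c12: stall  regs: r0:-7,r1:1,r2:-28,r3:49,r4:Add1,r5:2
  c13: stall  regs: r0:-7,r1:1,r2:-28,r3:49,r4:Add1,r5:2
  c14: CDB Mul1=-1372; issue MUL r4<-Mul1  regs: r0:-7,r1:1,r2:-28,r3:49,r4:Mul1,r5:2
  c15: CDB Mul2=-14  regs: r0:-7,r1:1,r2:-28,r3:49,r4:Mul1,r5:2
  c16: -  regs: r0:-7,r1:1,r2:-28,r3:49,r4:Mul1,r5:2
  c17: CDB Add1=-12  regs: r0:-7,r1:1,r2:-28,r3:49,r4:Mul1,r5:2

STATUS = TAG Mul1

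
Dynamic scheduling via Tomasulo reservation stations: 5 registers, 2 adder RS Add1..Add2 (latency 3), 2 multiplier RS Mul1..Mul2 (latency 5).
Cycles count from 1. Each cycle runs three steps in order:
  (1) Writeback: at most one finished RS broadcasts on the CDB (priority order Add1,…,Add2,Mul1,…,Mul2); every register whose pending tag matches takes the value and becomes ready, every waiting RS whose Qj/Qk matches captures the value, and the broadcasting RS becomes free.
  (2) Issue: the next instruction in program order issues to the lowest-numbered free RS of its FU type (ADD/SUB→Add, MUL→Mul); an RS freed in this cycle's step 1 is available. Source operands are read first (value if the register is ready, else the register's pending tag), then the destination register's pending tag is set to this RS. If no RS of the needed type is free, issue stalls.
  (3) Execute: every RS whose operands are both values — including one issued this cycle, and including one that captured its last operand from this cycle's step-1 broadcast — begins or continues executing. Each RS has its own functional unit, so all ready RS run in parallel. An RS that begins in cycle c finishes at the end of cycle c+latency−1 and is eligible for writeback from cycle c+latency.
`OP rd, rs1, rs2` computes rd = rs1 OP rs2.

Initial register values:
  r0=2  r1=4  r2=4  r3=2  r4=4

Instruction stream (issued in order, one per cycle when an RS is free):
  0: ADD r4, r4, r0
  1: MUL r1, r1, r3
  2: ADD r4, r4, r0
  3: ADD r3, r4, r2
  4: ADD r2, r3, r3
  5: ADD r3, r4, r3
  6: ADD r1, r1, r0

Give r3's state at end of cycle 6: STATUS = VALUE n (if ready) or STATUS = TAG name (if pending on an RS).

STATUS = TAG Add1

  c1: issue ADD r4<-Add1  regs: r0:2,r1:4,r2:4,r3:2,r4:Add1
  c2: issue MUL r1<-Mul1  regs: r0:2,r1:Mul1,r2:4,r3:2,r4:Add1
  c3: issue ADD r4<-Add2  regs: r0:2,r1:Mul1,r2:4,r3:2,r4:Add2
  c4: CDB Add1=6; issue ADD r3<-Add1  regs: r0:2,r1:Mul1,r2:4,r3:Add1,r4:Add2
  c5: stall  regs: r0:2,r1:Mul1,r2:4,r3:Add1,r4:Add2
  c6: stall  regs: r0:2,r1:Mul1,r2:4,r3:Add1,r4:Add2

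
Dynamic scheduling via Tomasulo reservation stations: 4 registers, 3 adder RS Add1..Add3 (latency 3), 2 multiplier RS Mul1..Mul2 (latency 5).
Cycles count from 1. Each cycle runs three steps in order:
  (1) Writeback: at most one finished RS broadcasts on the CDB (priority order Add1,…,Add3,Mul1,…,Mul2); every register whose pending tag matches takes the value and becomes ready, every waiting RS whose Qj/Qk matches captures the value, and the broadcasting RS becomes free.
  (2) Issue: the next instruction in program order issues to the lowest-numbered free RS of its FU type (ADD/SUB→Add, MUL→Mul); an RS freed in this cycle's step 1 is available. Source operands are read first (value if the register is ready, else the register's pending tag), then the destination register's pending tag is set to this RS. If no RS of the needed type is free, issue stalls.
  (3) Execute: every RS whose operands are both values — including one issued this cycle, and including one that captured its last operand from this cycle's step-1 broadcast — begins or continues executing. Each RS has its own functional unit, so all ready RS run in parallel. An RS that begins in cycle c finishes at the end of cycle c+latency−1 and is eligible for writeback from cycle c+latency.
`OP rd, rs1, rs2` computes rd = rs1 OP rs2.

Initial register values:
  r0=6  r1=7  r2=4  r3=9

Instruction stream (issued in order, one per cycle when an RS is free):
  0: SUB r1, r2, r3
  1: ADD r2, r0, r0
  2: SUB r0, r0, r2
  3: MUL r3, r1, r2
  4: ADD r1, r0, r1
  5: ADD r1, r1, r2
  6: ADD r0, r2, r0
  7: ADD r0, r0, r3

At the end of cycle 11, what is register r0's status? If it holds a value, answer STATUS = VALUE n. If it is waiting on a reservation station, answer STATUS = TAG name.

STATUS = TAG Add1

cycle 1: issue SUB r1<-Add1 // r0:6,r1:Add1,r2:4,r3:9
cycle 2: issue ADD r2<-Add2 // r0:6,r1:Add1,r2:Add2,r3:9
cycle 3: issue SUB r0<-Add3 // r0:Add3,r1:Add1,r2:Add2,r3:9
cycle 4: CDB Add1=-5; issue MUL r3<-Mul1 // r0:Add3,r1:-5,r2:Add2,r3:Mul1
cycle 5: CDB Add2=12; issue ADD r1<-Add1 // r0:Add3,r1:Add1,r2:12,r3:Mul1
cycle 6: issue ADD r1<-Add2 // r0:Add3,r1:Add2,r2:12,r3:Mul1
cycle 7: stall // r0:Add3,r1:Add2,r2:12,r3:Mul1
cycle 8: CDB Add3=-6; issue ADD r0<-Add3 // r0:Add3,r1:Add2,r2:12,r3:Mul1
cycle 9: stall // r0:Add3,r1:Add2,r2:12,r3:Mul1
cycle 10: CDB Mul1=-60; stall // r0:Add3,r1:Add2,r2:12,r3:-60
cycle 11: CDB Add1=-11; issue ADD r0<-Add1 // r0:Add1,r1:Add2,r2:12,r3:-60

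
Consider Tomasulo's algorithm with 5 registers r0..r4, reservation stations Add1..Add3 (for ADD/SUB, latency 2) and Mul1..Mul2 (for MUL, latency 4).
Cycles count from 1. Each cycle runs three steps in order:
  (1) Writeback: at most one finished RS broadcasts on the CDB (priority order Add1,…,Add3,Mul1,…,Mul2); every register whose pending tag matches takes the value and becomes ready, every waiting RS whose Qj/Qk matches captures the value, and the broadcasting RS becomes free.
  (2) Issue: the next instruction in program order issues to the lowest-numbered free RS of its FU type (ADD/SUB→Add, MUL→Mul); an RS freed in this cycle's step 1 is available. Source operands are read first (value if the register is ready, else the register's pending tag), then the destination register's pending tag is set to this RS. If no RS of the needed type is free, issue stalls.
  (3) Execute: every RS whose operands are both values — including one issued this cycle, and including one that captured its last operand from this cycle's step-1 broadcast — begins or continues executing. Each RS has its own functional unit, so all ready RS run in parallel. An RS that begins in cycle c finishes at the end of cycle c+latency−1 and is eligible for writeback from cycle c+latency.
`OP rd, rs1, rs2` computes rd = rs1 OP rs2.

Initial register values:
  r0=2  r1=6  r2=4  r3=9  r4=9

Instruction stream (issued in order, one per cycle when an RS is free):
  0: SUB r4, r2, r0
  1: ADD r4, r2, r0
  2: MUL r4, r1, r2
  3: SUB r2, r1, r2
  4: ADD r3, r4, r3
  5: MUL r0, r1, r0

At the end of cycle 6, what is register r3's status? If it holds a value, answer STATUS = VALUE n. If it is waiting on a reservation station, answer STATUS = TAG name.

c1: issue SUB r4<-Add1 | r0:2,r1:6,r2:4,r3:9,r4:Add1
c2: issue ADD r4<-Add2 | r0:2,r1:6,r2:4,r3:9,r4:Add2
c3: CDB Add1=2; issue MUL r4<-Mul1 | r0:2,r1:6,r2:4,r3:9,r4:Mul1
c4: CDB Add2=6; issue SUB r2<-Add1 | r0:2,r1:6,r2:Add1,r3:9,r4:Mul1
c5: issue ADD r3<-Add2 | r0:2,r1:6,r2:Add1,r3:Add2,r4:Mul1
c6: CDB Add1=2; issue MUL r0<-Mul2 | r0:Mul2,r1:6,r2:2,r3:Add2,r4:Mul1

STATUS = TAG Add2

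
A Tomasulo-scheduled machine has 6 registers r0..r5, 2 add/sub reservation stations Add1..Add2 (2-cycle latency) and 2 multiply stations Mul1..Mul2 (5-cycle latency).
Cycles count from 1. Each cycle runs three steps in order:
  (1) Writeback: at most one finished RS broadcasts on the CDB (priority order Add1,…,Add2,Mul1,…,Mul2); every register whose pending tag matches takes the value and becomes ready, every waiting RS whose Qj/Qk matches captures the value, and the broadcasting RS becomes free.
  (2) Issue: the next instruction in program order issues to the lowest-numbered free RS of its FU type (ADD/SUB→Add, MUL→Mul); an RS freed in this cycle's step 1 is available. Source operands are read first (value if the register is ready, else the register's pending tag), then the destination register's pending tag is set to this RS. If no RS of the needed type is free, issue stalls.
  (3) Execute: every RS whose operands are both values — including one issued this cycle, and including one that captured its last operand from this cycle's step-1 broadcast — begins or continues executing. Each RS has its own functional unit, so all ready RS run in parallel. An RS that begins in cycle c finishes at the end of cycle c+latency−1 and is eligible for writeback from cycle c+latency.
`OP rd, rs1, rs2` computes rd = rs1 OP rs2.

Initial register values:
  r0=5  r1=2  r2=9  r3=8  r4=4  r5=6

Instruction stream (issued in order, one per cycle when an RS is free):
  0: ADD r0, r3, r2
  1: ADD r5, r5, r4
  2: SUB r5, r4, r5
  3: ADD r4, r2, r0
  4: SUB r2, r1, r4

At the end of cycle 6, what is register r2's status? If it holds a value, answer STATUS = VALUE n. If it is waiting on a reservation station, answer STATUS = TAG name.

c1: issue ADD r0<-Add1 | r0:Add1,r1:2,r2:9,r3:8,r4:4,r5:6
c2: issue ADD r5<-Add2 | r0:Add1,r1:2,r2:9,r3:8,r4:4,r5:Add2
c3: CDB Add1=17; issue SUB r5<-Add1 | r0:17,r1:2,r2:9,r3:8,r4:4,r5:Add1
c4: CDB Add2=10; issue ADD r4<-Add2 | r0:17,r1:2,r2:9,r3:8,r4:Add2,r5:Add1
c5: stall | r0:17,r1:2,r2:9,r3:8,r4:Add2,r5:Add1
c6: CDB Add1=-6; issue SUB r2<-Add1 | r0:17,r1:2,r2:Add1,r3:8,r4:Add2,r5:-6

STATUS = TAG Add1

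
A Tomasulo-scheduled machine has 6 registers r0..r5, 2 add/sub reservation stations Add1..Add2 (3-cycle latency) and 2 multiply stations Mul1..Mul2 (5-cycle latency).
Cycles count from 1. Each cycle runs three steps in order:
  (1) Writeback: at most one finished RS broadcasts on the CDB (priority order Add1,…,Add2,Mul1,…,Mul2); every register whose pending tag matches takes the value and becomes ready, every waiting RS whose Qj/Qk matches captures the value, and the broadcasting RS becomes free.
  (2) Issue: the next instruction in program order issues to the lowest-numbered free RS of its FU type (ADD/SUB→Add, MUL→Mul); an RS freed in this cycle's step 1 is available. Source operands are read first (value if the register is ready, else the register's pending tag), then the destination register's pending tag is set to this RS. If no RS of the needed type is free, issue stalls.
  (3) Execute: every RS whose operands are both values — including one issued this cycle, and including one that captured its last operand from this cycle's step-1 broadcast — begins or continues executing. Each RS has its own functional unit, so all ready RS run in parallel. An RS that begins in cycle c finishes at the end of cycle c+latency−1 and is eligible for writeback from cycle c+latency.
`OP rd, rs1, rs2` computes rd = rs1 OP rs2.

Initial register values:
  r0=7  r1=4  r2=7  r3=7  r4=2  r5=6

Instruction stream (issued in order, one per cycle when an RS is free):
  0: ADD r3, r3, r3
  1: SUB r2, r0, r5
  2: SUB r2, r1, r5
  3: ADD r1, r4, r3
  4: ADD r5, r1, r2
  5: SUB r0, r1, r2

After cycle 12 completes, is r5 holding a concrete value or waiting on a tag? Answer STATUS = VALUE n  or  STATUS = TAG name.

cycle 1: issue ADD r3<-Add1 // r0:7,r1:4,r2:7,r3:Add1,r4:2,r5:6
cycle 2: issue SUB r2<-Add2 // r0:7,r1:4,r2:Add2,r3:Add1,r4:2,r5:6
cycle 3: stall // r0:7,r1:4,r2:Add2,r3:Add1,r4:2,r5:6
cycle 4: CDB Add1=14; issue SUB r2<-Add1 // r0:7,r1:4,r2:Add1,r3:14,r4:2,r5:6
cycle 5: CDB Add2=1; issue ADD r1<-Add2 // r0:7,r1:Add2,r2:Add1,r3:14,r4:2,r5:6
cycle 6: stall // r0:7,r1:Add2,r2:Add1,r3:14,r4:2,r5:6
cycle 7: CDB Add1=-2; issue ADD r5<-Add1 // r0:7,r1:Add2,r2:-2,r3:14,r4:2,r5:Add1
cycle 8: CDB Add2=16; issue SUB r0<-Add2 // r0:Add2,r1:16,r2:-2,r3:14,r4:2,r5:Add1
cycle 9: - // r0:Add2,r1:16,r2:-2,r3:14,r4:2,r5:Add1
cycle 10: - // r0:Add2,r1:16,r2:-2,r3:14,r4:2,r5:Add1
cycle 11: CDB Add1=14 // r0:Add2,r1:16,r2:-2,r3:14,r4:2,r5:14
cycle 12: CDB Add2=18 // r0:18,r1:16,r2:-2,r3:14,r4:2,r5:14

STATUS = VALUE 14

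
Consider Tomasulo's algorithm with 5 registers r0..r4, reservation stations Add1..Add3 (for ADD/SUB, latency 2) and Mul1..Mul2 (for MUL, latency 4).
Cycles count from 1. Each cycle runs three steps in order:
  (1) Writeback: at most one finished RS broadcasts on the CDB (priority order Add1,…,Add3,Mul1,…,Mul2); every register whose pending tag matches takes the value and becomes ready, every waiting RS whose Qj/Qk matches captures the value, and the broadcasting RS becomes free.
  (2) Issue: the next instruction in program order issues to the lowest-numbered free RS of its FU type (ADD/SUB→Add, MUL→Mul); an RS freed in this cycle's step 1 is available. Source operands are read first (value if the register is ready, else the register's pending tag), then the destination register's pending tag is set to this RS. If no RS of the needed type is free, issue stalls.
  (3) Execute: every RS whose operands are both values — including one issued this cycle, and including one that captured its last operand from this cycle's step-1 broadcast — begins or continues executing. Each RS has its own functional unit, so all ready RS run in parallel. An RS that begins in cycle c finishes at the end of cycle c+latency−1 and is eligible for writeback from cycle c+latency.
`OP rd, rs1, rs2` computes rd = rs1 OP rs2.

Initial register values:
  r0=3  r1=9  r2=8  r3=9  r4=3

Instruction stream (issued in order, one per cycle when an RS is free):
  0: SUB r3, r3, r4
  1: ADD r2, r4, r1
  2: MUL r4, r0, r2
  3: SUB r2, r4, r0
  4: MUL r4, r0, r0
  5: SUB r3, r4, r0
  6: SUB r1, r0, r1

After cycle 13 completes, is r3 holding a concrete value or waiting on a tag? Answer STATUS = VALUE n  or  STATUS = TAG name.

STATUS = VALUE 6

cycle 1: issue SUB r3<-Add1 // r0:3,r1:9,r2:8,r3:Add1,r4:3
cycle 2: issue ADD r2<-Add2 // r0:3,r1:9,r2:Add2,r3:Add1,r4:3
cycle 3: CDB Add1=6; issue MUL r4<-Mul1 // r0:3,r1:9,r2:Add2,r3:6,r4:Mul1
cycle 4: CDB Add2=12; issue SUB r2<-Add1 // r0:3,r1:9,r2:Add1,r3:6,r4:Mul1
cycle 5: issue MUL r4<-Mul2 // r0:3,r1:9,r2:Add1,r3:6,r4:Mul2
cycle 6: issue SUB r3<-Add2 // r0:3,r1:9,r2:Add1,r3:Add2,r4:Mul2
cycle 7: issue SUB r1<-Add3 // r0:3,r1:Add3,r2:Add1,r3:Add2,r4:Mul2
cycle 8: CDB Mul1=36 // r0:3,r1:Add3,r2:Add1,r3:Add2,r4:Mul2
cycle 9: CDB Add3=-6 // r0:3,r1:-6,r2:Add1,r3:Add2,r4:Mul2
cycle 10: CDB Add1=33 // r0:3,r1:-6,r2:33,r3:Add2,r4:Mul2
cycle 11: CDB Mul2=9 // r0:3,r1:-6,r2:33,r3:Add2,r4:9
cycle 12: - // r0:3,r1:-6,r2:33,r3:Add2,r4:9
cycle 13: CDB Add2=6 // r0:3,r1:-6,r2:33,r3:6,r4:9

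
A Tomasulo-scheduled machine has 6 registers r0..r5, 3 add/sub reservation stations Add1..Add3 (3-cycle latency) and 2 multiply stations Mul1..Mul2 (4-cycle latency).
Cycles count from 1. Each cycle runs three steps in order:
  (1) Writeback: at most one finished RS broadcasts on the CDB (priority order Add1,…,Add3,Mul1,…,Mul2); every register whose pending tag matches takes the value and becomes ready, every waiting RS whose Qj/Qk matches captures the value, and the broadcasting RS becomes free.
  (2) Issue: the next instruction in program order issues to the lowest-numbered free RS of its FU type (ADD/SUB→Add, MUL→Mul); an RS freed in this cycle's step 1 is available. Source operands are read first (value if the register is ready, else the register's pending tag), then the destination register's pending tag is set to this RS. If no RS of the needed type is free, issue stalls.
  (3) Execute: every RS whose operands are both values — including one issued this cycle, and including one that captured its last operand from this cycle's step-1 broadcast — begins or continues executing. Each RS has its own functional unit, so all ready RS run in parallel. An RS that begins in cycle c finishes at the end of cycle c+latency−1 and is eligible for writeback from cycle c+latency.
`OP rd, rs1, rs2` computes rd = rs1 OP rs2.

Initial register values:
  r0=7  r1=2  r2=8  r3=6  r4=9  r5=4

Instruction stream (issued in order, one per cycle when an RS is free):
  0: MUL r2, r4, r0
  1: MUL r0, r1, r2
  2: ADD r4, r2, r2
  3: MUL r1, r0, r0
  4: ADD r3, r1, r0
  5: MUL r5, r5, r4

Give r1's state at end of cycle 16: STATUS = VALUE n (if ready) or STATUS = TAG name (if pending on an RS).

STATUS = VALUE 15876

c1: issue MUL r2<-Mul1 | r0:7,r1:2,r2:Mul1,r3:6,r4:9,r5:4
c2: issue MUL r0<-Mul2 | r0:Mul2,r1:2,r2:Mul1,r3:6,r4:9,r5:4
c3: issue ADD r4<-Add1 | r0:Mul2,r1:2,r2:Mul1,r3:6,r4:Add1,r5:4
c4: stall | r0:Mul2,r1:2,r2:Mul1,r3:6,r4:Add1,r5:4
c5: CDB Mul1=63; issue MUL r1<-Mul1 | r0:Mul2,r1:Mul1,r2:63,r3:6,r4:Add1,r5:4
c6: issue ADD r3<-Add2 | r0:Mul2,r1:Mul1,r2:63,r3:Add2,r4:Add1,r5:4
c7: stall | r0:Mul2,r1:Mul1,r2:63,r3:Add2,r4:Add1,r5:4
c8: CDB Add1=126; stall | r0:Mul2,r1:Mul1,r2:63,r3:Add2,r4:126,r5:4
c9: CDB Mul2=126; issue MUL r5<-Mul2 | r0:126,r1:Mul1,r2:63,r3:Add2,r4:126,r5:Mul2
c10: - | r0:126,r1:Mul1,r2:63,r3:Add2,r4:126,r5:Mul2
c11: - | r0:126,r1:Mul1,r2:63,r3:Add2,r4:126,r5:Mul2
c12: - | r0:126,r1:Mul1,r2:63,r3:Add2,r4:126,r5:Mul2
c13: CDB Mul1=15876 | r0:126,r1:15876,r2:63,r3:Add2,r4:126,r5:Mul2
c14: CDB Mul2=504 | r0:126,r1:15876,r2:63,r3:Add2,r4:126,r5:504
c15: - | r0:126,r1:15876,r2:63,r3:Add2,r4:126,r5:504
c16: CDB Add2=16002 | r0:126,r1:15876,r2:63,r3:16002,r4:126,r5:504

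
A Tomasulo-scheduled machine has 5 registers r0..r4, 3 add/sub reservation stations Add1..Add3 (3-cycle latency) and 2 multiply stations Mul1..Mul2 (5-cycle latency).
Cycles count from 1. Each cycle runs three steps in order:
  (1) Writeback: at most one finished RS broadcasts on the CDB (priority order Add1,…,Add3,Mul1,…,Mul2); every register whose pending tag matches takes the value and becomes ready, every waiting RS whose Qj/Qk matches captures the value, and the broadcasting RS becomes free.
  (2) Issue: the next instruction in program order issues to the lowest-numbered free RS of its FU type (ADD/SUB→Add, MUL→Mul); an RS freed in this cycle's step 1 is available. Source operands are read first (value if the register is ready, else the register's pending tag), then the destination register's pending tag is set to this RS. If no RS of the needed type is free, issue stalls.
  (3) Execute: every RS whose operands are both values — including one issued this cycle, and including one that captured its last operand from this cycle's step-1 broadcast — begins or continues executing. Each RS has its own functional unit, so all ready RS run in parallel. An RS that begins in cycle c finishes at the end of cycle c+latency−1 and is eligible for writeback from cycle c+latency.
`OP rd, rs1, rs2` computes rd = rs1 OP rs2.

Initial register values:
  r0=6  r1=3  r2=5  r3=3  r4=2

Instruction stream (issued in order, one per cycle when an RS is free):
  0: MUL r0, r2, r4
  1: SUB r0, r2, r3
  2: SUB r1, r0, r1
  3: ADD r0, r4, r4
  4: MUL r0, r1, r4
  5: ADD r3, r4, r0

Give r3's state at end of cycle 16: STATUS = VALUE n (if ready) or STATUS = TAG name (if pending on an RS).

c1: issue MUL r0<-Mul1 | r0:Mul1,r1:3,r2:5,r3:3,r4:2
c2: issue SUB r0<-Add1 | r0:Add1,r1:3,r2:5,r3:3,r4:2
c3: issue SUB r1<-Add2 | r0:Add1,r1:Add2,r2:5,r3:3,r4:2
c4: issue ADD r0<-Add3 | r0:Add3,r1:Add2,r2:5,r3:3,r4:2
c5: CDB Add1=2; issue MUL r0<-Mul2 | r0:Mul2,r1:Add2,r2:5,r3:3,r4:2
c6: CDB Mul1=10; issue ADD r3<-Add1 | r0:Mul2,r1:Add2,r2:5,r3:Add1,r4:2
c7: CDB Add3=4 | r0:Mul2,r1:Add2,r2:5,r3:Add1,r4:2
c8: CDB Add2=-1 | r0:Mul2,r1:-1,r2:5,r3:Add1,r4:2
c9: - | r0:Mul2,r1:-1,r2:5,r3:Add1,r4:2
c10: - | r0:Mul2,r1:-1,r2:5,r3:Add1,r4:2
c11: - | r0:Mul2,r1:-1,r2:5,r3:Add1,r4:2
c12: - | r0:Mul2,r1:-1,r2:5,r3:Add1,r4:2
c13: CDB Mul2=-2 | r0:-2,r1:-1,r2:5,r3:Add1,r4:2
c14: - | r0:-2,r1:-1,r2:5,r3:Add1,r4:2
c15: - | r0:-2,r1:-1,r2:5,r3:Add1,r4:2
c16: CDB Add1=0 | r0:-2,r1:-1,r2:5,r3:0,r4:2

STATUS = VALUE 0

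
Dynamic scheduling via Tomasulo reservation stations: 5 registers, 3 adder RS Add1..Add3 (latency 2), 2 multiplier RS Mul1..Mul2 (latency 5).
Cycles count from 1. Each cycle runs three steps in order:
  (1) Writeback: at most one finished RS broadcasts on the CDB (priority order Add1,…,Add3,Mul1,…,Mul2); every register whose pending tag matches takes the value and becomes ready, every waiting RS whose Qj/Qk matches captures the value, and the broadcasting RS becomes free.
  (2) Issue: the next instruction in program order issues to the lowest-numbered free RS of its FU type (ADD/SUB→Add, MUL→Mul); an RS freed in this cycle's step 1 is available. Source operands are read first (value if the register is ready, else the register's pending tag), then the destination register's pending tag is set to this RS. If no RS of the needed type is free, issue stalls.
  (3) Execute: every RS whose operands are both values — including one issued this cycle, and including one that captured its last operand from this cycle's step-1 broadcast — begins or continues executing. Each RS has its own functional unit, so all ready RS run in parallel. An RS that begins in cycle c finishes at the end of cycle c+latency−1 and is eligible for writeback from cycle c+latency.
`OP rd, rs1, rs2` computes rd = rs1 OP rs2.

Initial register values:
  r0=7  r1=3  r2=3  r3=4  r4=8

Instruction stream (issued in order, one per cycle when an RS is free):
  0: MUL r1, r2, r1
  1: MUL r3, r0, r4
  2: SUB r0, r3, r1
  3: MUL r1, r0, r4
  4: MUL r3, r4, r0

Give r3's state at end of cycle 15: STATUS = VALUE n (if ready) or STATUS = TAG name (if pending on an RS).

STATUS = VALUE 376

cycle 1: issue MUL r1<-Mul1 // r0:7,r1:Mul1,r2:3,r3:4,r4:8
cycle 2: issue MUL r3<-Mul2 // r0:7,r1:Mul1,r2:3,r3:Mul2,r4:8
cycle 3: issue SUB r0<-Add1 // r0:Add1,r1:Mul1,r2:3,r3:Mul2,r4:8
cycle 4: stall // r0:Add1,r1:Mul1,r2:3,r3:Mul2,r4:8
cycle 5: stall // r0:Add1,r1:Mul1,r2:3,r3:Mul2,r4:8
cycle 6: CDB Mul1=9; issue MUL r1<-Mul1 // r0:Add1,r1:Mul1,r2:3,r3:Mul2,r4:8
cycle 7: CDB Mul2=56; issue MUL r3<-Mul2 // r0:Add1,r1:Mul1,r2:3,r3:Mul2,r4:8
cycle 8: - // r0:Add1,r1:Mul1,r2:3,r3:Mul2,r4:8
cycle 9: CDB Add1=47 // r0:47,r1:Mul1,r2:3,r3:Mul2,r4:8
cycle 10: - // r0:47,r1:Mul1,r2:3,r3:Mul2,r4:8
cycle 11: - // r0:47,r1:Mul1,r2:3,r3:Mul2,r4:8
cycle 12: - // r0:47,r1:Mul1,r2:3,r3:Mul2,r4:8
cycle 13: - // r0:47,r1:Mul1,r2:3,r3:Mul2,r4:8
cycle 14: CDB Mul1=376 // r0:47,r1:376,r2:3,r3:Mul2,r4:8
cycle 15: CDB Mul2=376 // r0:47,r1:376,r2:3,r3:376,r4:8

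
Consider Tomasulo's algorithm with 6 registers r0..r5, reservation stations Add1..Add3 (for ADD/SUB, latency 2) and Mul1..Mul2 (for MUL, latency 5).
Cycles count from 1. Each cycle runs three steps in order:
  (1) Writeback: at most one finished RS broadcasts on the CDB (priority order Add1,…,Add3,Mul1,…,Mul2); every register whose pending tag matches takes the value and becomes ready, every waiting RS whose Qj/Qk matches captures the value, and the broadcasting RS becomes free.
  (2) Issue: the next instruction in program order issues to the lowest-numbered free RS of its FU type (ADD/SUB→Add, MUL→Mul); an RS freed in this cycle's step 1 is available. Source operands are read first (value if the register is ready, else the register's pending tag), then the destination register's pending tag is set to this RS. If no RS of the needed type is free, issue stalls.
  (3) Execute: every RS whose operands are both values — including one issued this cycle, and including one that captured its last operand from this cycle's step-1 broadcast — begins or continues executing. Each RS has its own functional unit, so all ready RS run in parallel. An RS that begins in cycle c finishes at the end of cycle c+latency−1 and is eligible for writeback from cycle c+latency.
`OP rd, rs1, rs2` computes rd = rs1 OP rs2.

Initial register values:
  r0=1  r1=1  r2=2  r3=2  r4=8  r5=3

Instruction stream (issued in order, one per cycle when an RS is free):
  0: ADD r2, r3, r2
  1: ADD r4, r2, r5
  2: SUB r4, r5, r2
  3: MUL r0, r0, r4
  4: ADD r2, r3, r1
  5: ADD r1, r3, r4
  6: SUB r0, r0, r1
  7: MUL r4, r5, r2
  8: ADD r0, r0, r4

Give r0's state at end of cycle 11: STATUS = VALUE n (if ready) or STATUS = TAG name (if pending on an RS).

  c1: issue ADD r2<-Add1  regs: r0:1,r1:1,r2:Add1,r3:2,r4:8,r5:3
  c2: issue ADD r4<-Add2  regs: r0:1,r1:1,r2:Add1,r3:2,r4:Add2,r5:3
  c3: CDB Add1=4; issue SUB r4<-Add1  regs: r0:1,r1:1,r2:4,r3:2,r4:Add1,r5:3
  c4: issue MUL r0<-Mul1  regs: r0:Mul1,r1:1,r2:4,r3:2,r4:Add1,r5:3
  c5: CDB Add1=-1; issue ADD r2<-Add1  regs: r0:Mul1,r1:1,r2:Add1,r3:2,r4:-1,r5:3
  c6: CDB Add2=7; issue ADD r1<-Add2  regs: r0:Mul1,r1:Add2,r2:Add1,r3:2,r4:-1,r5:3
  c7: CDB Add1=3; issue SUB r0<-Add1  regs: r0:Add1,r1:Add2,r2:3,r3:2,r4:-1,r5:3
  c8: CDB Add2=1; issue MUL r4<-Mul2  regs: r0:Add1,r1:1,r2:3,r3:2,r4:Mul2,r5:3
  c9: issue ADD r0<-Add2  regs: r0:Add2,r1:1,r2:3,r3:2,r4:Mul2,r5:3
  c10: CDB Mul1=-1  regs: r0:Add2,r1:1,r2:3,r3:2,r4:Mul2,r5:3
  c11: -  regs: r0:Add2,r1:1,r2:3,r3:2,r4:Mul2,r5:3

STATUS = TAG Add2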